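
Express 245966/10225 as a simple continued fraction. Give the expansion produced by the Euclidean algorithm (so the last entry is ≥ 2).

[24; 18, 15, 3, 2, 1, 3]

245966 = 24×10225 + 566
10225 = 18×566 + 37
566 = 15×37 + 11
37 = 3×11 + 4
11 = 2×4 + 3
4 = 1×3 + 1
3 = 3×1 + 0  (stop)
So 245966/10225 = [24; 18, 15, 3, 2, 1, 3].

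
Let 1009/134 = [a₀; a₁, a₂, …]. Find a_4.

1

1009 = 7·134 + 71   →  a_0 = 7
134 = 1·71 + 63   →  a_1 = 1
71 = 1·63 + 8   →  a_2 = 1
63 = 7·8 + 7   →  a_3 = 7
8 = 1·7 + 1   →  a_4 = 1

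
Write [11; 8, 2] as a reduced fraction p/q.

189/17

Using pₖ = aₖpₖ₋₁ + pₖ₋₂ and qₖ = aₖqₖ₋₁ + qₖ₋₂:
  k=0: a=11, p=11, q=1
  k=1: a=8, p=89, q=8
  k=2: a=2, p=189, q=17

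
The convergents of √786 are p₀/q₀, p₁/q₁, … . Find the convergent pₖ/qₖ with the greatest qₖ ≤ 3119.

√786 = [28; 28, 56, …] (period length 2).
Convergents:
  p_0/q_0 = 28/1
  p_1/q_1 = 785/28
  p_2/q_2 = 43988/1569
  p_3/q_3 = 1232449/43960
q_2 = 1569 ≤ 3119 < 43960 = q_3, so the answer is 43988/1569.

43988/1569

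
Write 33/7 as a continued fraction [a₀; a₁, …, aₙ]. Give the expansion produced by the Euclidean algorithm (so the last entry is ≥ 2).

33 = 4×7 + 5
7 = 1×5 + 2
5 = 2×2 + 1
2 = 2×1 + 0  (stop)
So 33/7 = [4; 1, 2, 2].

[4; 1, 2, 2]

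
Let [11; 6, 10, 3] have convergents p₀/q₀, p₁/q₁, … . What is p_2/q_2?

Using pₖ = aₖpₖ₋₁ + pₖ₋₂, qₖ = aₖqₖ₋₁ + qₖ₋₂ (with p₋₁=1, p₋₂=0, q₋₁=0, q₋₂=1):
  k=0: a=11, p=11, q=1
  k=1: a=6, p=67, q=6
  k=2: a=10, p=681, q=61

681/61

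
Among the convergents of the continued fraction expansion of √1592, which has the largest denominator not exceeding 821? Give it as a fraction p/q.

31880/799

√1592 = [39; 1, 8, 1, 78, …] (period length 4).
Convergents:
  p_0/q_0 = 39/1
  p_1/q_1 = 40/1
  p_2/q_2 = 359/9
  p_3/q_3 = 399/10
  p_4/q_4 = 31481/789
  p_5/q_5 = 31880/799
  p_6/q_6 = 286521/7181
q_5 = 799 ≤ 821 < 7181 = q_6, so the answer is 31880/799.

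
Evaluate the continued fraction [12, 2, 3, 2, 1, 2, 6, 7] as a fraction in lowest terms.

Using pₖ = aₖpₖ₋₁ + pₖ₋₂ and qₖ = aₖqₖ₋₁ + qₖ₋₂:
  k=0: a=12, p=12, q=1
  k=1: a=2, p=25, q=2
  k=2: a=3, p=87, q=7
  k=3: a=2, p=199, q=16
  k=4: a=1, p=286, q=23
  k=5: a=2, p=771, q=62
  k=6: a=6, p=4912, q=395
  k=7: a=7, p=35155, q=2827

35155/2827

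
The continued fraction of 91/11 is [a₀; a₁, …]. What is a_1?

3

91 = 8·11 + 3   →  a_0 = 8
11 = 3·3 + 2   →  a_1 = 3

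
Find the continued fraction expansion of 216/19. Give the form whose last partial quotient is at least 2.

216 = 11×19 + 7
19 = 2×7 + 5
7 = 1×5 + 2
5 = 2×2 + 1
2 = 2×1 + 0  (stop)
So 216/19 = [11; 2, 1, 2, 2].

[11; 2, 1, 2, 2]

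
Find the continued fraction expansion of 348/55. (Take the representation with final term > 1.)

348 = 6×55 + 18
55 = 3×18 + 1
18 = 18×1 + 0  (stop)
So 348/55 = [6; 3, 18].

[6; 3, 18]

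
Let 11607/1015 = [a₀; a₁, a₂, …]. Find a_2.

3

11607 = 11·1015 + 442   →  a_0 = 11
1015 = 2·442 + 131   →  a_1 = 2
442 = 3·131 + 49   →  a_2 = 3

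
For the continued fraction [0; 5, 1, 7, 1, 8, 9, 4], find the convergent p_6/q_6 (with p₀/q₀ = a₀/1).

729/4292

Using pₖ = aₖpₖ₋₁ + pₖ₋₂, qₖ = aₖqₖ₋₁ + qₖ₋₂ (with p₋₁=1, p₋₂=0, q₋₁=0, q₋₂=1):
  k=0: a=0, p=0, q=1
  k=1: a=5, p=1, q=5
  k=2: a=1, p=1, q=6
  k=3: a=7, p=8, q=47
  k=4: a=1, p=9, q=53
  k=5: a=8, p=80, q=471
  k=6: a=9, p=729, q=4292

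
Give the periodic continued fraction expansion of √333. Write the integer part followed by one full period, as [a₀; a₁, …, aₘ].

a₀ = ⌊√333⌋ = 18.
With m₀=0, d₀=1 and mₖ₊₁ = dₖaₖ − mₖ, dₖ₊₁ = (n − mₖ₊₁²)/dₖ, aₖ₊₁ = ⌊(a₀+mₖ₊₁)/dₖ₊₁⌋:
  k=1: m=18, d=9, a=4
  k=2: m=18, d=1, a=36
d=1 and a=2a₀=36 at k=2, so the next step gives (m, d) = (18, 9) again — its k=1 value — and the period has length 2.

[18; 4, 36]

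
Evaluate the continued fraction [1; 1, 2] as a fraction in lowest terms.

5/3

Using pₖ = aₖpₖ₋₁ + pₖ₋₂ and qₖ = aₖqₖ₋₁ + qₖ₋₂:
  k=0: a=1, p=1, q=1
  k=1: a=1, p=2, q=1
  k=2: a=2, p=5, q=3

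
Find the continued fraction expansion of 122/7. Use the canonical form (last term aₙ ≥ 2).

[17; 2, 3]

122 = 17*7 + 3
7 = 2*3 + 1
3 = 3*1 + 0  (stop)
So 122/7 = [17; 2, 3].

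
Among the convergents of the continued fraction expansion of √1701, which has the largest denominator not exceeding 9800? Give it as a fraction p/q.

√1701 = [41; 4, 8, 1, 10, 1, 8, 4, 82, …] (period length 8).
Convergents:
  p_0/q_0 = 41/1
  p_1/q_1 = 165/4
  p_2/q_2 = 1361/33
  p_3/q_3 = 1526/37
  p_4/q_4 = 16621/403
  p_5/q_5 = 18147/440
  p_6/q_6 = 161797/3923
  p_7/q_7 = 665335/16132
q_6 = 3923 ≤ 9800 < 16132 = q_7, so the answer is 161797/3923.

161797/3923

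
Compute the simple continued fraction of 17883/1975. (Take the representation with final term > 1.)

[9; 18, 3, 2, 15]

17883 = 9×1975 + 108
1975 = 18×108 + 31
108 = 3×31 + 15
31 = 2×15 + 1
15 = 15×1 + 0  (stop)
So 17883/1975 = [9; 18, 3, 2, 15].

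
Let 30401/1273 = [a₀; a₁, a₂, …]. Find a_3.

30401 = 23·1273 + 1122   →  a_0 = 23
1273 = 1·1122 + 151   →  a_1 = 1
1122 = 7·151 + 65   →  a_2 = 7
151 = 2·65 + 21   →  a_3 = 2

2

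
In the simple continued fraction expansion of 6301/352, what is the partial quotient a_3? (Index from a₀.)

6301 = 17·352 + 317   →  a_0 = 17
352 = 1·317 + 35   →  a_1 = 1
317 = 9·35 + 2   →  a_2 = 9
35 = 17·2 + 1   →  a_3 = 17

17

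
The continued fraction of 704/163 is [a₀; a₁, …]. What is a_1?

704 = 4·163 + 52   →  a_0 = 4
163 = 3·52 + 7   →  a_1 = 3

3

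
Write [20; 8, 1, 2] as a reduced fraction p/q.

Using pₖ = aₖpₖ₋₁ + pₖ₋₂ and qₖ = aₖqₖ₋₁ + qₖ₋₂:
  k=0: a=20, p=20, q=1
  k=1: a=8, p=161, q=8
  k=2: a=1, p=181, q=9
  k=3: a=2, p=523, q=26

523/26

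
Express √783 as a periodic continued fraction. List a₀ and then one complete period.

[27; 1, 54]

a₀ = ⌊√783⌋ = 27.
With m₀=0, d₀=1 and mₖ₊₁ = dₖaₖ − mₖ, dₖ₊₁ = (n − mₖ₊₁²)/dₖ, aₖ₊₁ = ⌊(a₀+mₖ₊₁)/dₖ₊₁⌋:
  k=1: m=27, d=54, a=1
  k=2: m=27, d=1, a=54
d=1 and a=2a₀=54 at k=2, so the next step gives (m, d) = (27, 54) again — its k=1 value — and the period has length 2.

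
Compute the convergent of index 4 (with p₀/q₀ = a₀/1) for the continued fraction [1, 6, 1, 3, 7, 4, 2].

225/196

Using pₖ = aₖpₖ₋₁ + pₖ₋₂, qₖ = aₖqₖ₋₁ + qₖ₋₂ (with p₋₁=1, p₋₂=0, q₋₁=0, q₋₂=1):
  k=0: a=1, p=1, q=1
  k=1: a=6, p=7, q=6
  k=2: a=1, p=8, q=7
  k=3: a=3, p=31, q=27
  k=4: a=7, p=225, q=196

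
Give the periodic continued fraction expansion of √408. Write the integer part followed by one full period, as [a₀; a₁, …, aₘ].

[20; 5, 40]

a₀ = ⌊√408⌋ = 20.
With m₀=0, d₀=1 and mₖ₊₁ = dₖaₖ − mₖ, dₖ₊₁ = (n − mₖ₊₁²)/dₖ, aₖ₊₁ = ⌊(a₀+mₖ₊₁)/dₖ₊₁⌋:
  k=1: m=20, d=8, a=5
  k=2: m=20, d=1, a=40
d=1 and a=2a₀=40 at k=2, so the next step gives (m, d) = (20, 8) again — its k=1 value — and the period has length 2.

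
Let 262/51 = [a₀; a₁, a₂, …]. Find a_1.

7

262 = 5·51 + 7   →  a_0 = 5
51 = 7·7 + 2   →  a_1 = 7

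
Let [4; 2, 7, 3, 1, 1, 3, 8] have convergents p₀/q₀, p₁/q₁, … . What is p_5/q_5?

487/109

Using pₖ = aₖpₖ₋₁ + pₖ₋₂, qₖ = aₖqₖ₋₁ + qₖ₋₂ (with p₋₁=1, p₋₂=0, q₋₁=0, q₋₂=1):
  k=0: a=4, p=4, q=1
  k=1: a=2, p=9, q=2
  k=2: a=7, p=67, q=15
  k=3: a=3, p=210, q=47
  k=4: a=1, p=277, q=62
  k=5: a=1, p=487, q=109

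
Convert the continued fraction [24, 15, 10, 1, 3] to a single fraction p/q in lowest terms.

Fold from the inside: start with 3/1.
  1 + 1/3 = 4/3
  10 + 3/4 = 43/4
  15 + 4/43 = 649/43
  24 + 43/649 = 15619/649

15619/649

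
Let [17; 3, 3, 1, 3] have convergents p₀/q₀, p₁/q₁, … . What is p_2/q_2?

173/10

Using pₖ = aₖpₖ₋₁ + pₖ₋₂, qₖ = aₖqₖ₋₁ + qₖ₋₂ (with p₋₁=1, p₋₂=0, q₋₁=0, q₋₂=1):
  k=0: a=17, p=17, q=1
  k=1: a=3, p=52, q=3
  k=2: a=3, p=173, q=10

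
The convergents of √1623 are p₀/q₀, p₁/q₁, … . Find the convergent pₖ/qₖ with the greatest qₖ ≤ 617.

15188/377

√1623 = [40; 3, 2, 26, 2, 3, 80, …] (period length 6).
Convergents:
  p_0/q_0 = 40/1
  p_1/q_1 = 121/3
  p_2/q_2 = 282/7
  p_3/q_3 = 7453/185
  p_4/q_4 = 15188/377
  p_5/q_5 = 53017/1316
q_4 = 377 ≤ 617 < 1316 = q_5, so the answer is 15188/377.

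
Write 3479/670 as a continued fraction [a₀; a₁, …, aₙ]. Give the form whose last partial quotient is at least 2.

3479 = 5×670 + 129
670 = 5×129 + 25
129 = 5×25 + 4
25 = 6×4 + 1
4 = 4×1 + 0  (stop)
So 3479/670 = [5; 5, 5, 6, 4].

[5; 5, 5, 6, 4]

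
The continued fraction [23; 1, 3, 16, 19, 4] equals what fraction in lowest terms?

Using pₖ = aₖpₖ₋₁ + pₖ₋₂ and qₖ = aₖqₖ₋₁ + qₖ₋₂:
  k=0: a=23, p=23, q=1
  k=1: a=1, p=24, q=1
  k=2: a=3, p=95, q=4
  k=3: a=16, p=1544, q=65
  k=4: a=19, p=29431, q=1239
  k=5: a=4, p=119268, q=5021

119268/5021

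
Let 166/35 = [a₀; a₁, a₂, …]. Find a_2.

2

166 = 4·35 + 26   →  a_0 = 4
35 = 1·26 + 9   →  a_1 = 1
26 = 2·9 + 8   →  a_2 = 2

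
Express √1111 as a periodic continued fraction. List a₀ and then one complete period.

[33; 3, 66]

a₀ = ⌊√1111⌋ = 33.
With m₀=0, d₀=1 and mₖ₊₁ = dₖaₖ − mₖ, dₖ₊₁ = (n − mₖ₊₁²)/dₖ, aₖ₊₁ = ⌊(a₀+mₖ₊₁)/dₖ₊₁⌋:
  k=1: m=33, d=22, a=3
  k=2: m=33, d=1, a=66
d=1 and a=2a₀=66 at k=2, so the next step gives (m, d) = (33, 22) again — its k=1 value — and the period has length 2.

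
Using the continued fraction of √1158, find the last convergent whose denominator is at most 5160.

78710/2313

√1158 = [34; 34, 68, …] (period length 2).
Convergents:
  p_0/q_0 = 34/1
  p_1/q_1 = 1157/34
  p_2/q_2 = 78710/2313
  p_3/q_3 = 2677297/78676
q_2 = 2313 ≤ 5160 < 78676 = q_3, so the answer is 78710/2313.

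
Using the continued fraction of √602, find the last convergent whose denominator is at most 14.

319/13

√602 = [24; 1, 1, 6, 1, 1, 48, …] (period length 6).
Convergents:
  p_0/q_0 = 24/1
  p_1/q_1 = 25/1
  p_2/q_2 = 49/2
  p_3/q_3 = 319/13
  p_4/q_4 = 368/15
q_3 = 13 ≤ 14 < 15 = q_4, so the answer is 319/13.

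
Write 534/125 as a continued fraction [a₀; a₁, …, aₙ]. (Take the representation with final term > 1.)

534 = 4*125 + 34
125 = 3*34 + 23
34 = 1*23 + 11
23 = 2*11 + 1
11 = 11*1 + 0  (stop)
So 534/125 = [4; 3, 1, 2, 11].

[4; 3, 1, 2, 11]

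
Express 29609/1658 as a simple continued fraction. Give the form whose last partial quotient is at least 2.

[17; 1, 6, 18, 13]

29609 = 17·1658 + 1423
1658 = 1·1423 + 235
1423 = 6·235 + 13
235 = 18·13 + 1
13 = 13·1 + 0  (stop)
So 29609/1658 = [17; 1, 6, 18, 13].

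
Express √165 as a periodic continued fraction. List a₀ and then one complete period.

a₀ = ⌊√165⌋ = 12.
With m₀=0, d₀=1 and mₖ₊₁ = dₖaₖ − mₖ, dₖ₊₁ = (n − mₖ₊₁²)/dₖ, aₖ₊₁ = ⌊(a₀+mₖ₊₁)/dₖ₊₁⌋:
  k=1: m=12, d=21, a=1
  k=2: m=9, d=4, a=5
  k=3: m=11, d=11, a=2
  k=4: m=11, d=4, a=5
  k=5: m=9, d=21, a=1
  k=6: m=12, d=1, a=24
d=1 and a=2a₀=24 at k=6, so the next step gives (m, d) = (12, 21) again — its k=1 value — and the period has length 6.

[12; 1, 5, 2, 5, 1, 24]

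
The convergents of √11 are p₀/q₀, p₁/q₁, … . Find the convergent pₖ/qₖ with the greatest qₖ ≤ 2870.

√11 = [3; 3, 6, …] (period length 2).
Convergents:
  p_0/q_0 = 3/1
  p_1/q_1 = 10/3
  p_2/q_2 = 63/19
  p_3/q_3 = 199/60
  p_4/q_4 = 1257/379
  p_5/q_5 = 3970/1197
  p_6/q_6 = 25077/7561
q_5 = 1197 ≤ 2870 < 7561 = q_6, so the answer is 3970/1197.

3970/1197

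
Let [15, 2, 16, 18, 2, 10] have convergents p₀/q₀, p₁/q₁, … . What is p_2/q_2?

511/33

Using pₖ = aₖpₖ₋₁ + pₖ₋₂, qₖ = aₖqₖ₋₁ + qₖ₋₂ (with p₋₁=1, p₋₂=0, q₋₁=0, q₋₂=1):
  k=0: a=15, p=15, q=1
  k=1: a=2, p=31, q=2
  k=2: a=16, p=511, q=33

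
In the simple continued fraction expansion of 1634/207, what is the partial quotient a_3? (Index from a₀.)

1634 = 7·207 + 185   →  a_0 = 7
207 = 1·185 + 22   →  a_1 = 1
185 = 8·22 + 9   →  a_2 = 8
22 = 2·9 + 4   →  a_3 = 2

2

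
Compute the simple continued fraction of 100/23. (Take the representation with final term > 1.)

[4; 2, 1, 7]

100 = 4×23 + 8
23 = 2×8 + 7
8 = 1×7 + 1
7 = 7×1 + 0  (stop)
So 100/23 = [4; 2, 1, 7].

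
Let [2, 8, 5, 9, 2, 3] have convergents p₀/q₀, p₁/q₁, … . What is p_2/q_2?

Using pₖ = aₖpₖ₋₁ + pₖ₋₂, qₖ = aₖqₖ₋₁ + qₖ₋₂ (with p₋₁=1, p₋₂=0, q₋₁=0, q₋₂=1):
  k=0: a=2, p=2, q=1
  k=1: a=8, p=17, q=8
  k=2: a=5, p=87, q=41

87/41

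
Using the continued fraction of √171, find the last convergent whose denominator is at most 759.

√171 = [13; 13, 26, …] (period length 2).
Convergents:
  p_0/q_0 = 13/1
  p_1/q_1 = 170/13
  p_2/q_2 = 4433/339
  p_3/q_3 = 57799/4420
q_2 = 339 ≤ 759 < 4420 = q_3, so the answer is 4433/339.

4433/339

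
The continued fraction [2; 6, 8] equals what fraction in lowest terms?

Using pₖ = aₖpₖ₋₁ + pₖ₋₂ and qₖ = aₖqₖ₋₁ + qₖ₋₂:
  k=0: a=2, p=2, q=1
  k=1: a=6, p=13, q=6
  k=2: a=8, p=106, q=49

106/49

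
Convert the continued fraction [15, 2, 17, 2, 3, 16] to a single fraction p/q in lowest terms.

63307/4088

Fold from the inside: start with 16/1.
  3 + 1/16 = 49/16
  2 + 16/49 = 114/49
  17 + 49/114 = 1987/114
  2 + 114/1987 = 4088/1987
  15 + 1987/4088 = 63307/4088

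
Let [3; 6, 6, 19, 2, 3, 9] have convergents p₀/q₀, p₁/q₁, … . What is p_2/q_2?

Using pₖ = aₖpₖ₋₁ + pₖ₋₂, qₖ = aₖqₖ₋₁ + qₖ₋₂ (with p₋₁=1, p₋₂=0, q₋₁=0, q₋₂=1):
  k=0: a=3, p=3, q=1
  k=1: a=6, p=19, q=6
  k=2: a=6, p=117, q=37

117/37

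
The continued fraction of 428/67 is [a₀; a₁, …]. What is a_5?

1

428 = 6·67 + 26   →  a_0 = 6
67 = 2·26 + 15   →  a_1 = 2
26 = 1·15 + 11   →  a_2 = 1
15 = 1·11 + 4   →  a_3 = 1
11 = 2·4 + 3   →  a_4 = 2
4 = 1·3 + 1   →  a_5 = 1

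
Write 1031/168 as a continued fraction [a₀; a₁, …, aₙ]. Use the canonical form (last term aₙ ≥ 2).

1031 = 6×168 + 23
168 = 7×23 + 7
23 = 3×7 + 2
7 = 3×2 + 1
2 = 2×1 + 0  (stop)
So 1031/168 = [6; 7, 3, 3, 2].

[6; 7, 3, 3, 2]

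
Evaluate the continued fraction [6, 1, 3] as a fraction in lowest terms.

27/4

Fold from the inside: start with 3/1.
  1 + 1/3 = 4/3
  6 + 3/4 = 27/4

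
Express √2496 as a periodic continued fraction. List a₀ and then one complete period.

[49; 1, 23, 1, 98]

a₀ = ⌊√2496⌋ = 49.
With m₀=0, d₀=1 and mₖ₊₁ = dₖaₖ − mₖ, dₖ₊₁ = (n − mₖ₊₁²)/dₖ, aₖ₊₁ = ⌊(a₀+mₖ₊₁)/dₖ₊₁⌋:
  k=1: m=49, d=95, a=1
  k=2: m=46, d=4, a=23
  k=3: m=46, d=95, a=1
  k=4: m=49, d=1, a=98
d=1 and a=2a₀=98 at k=4, so the next step gives (m, d) = (49, 95) again — its k=1 value — and the period has length 4.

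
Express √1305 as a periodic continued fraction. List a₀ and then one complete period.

a₀ = ⌊√1305⌋ = 36.
With m₀=0, d₀=1 and mₖ₊₁ = dₖaₖ − mₖ, dₖ₊₁ = (n − mₖ₊₁²)/dₖ, aₖ₊₁ = ⌊(a₀+mₖ₊₁)/dₖ₊₁⌋:
  k=1: m=36, d=9, a=8
  k=2: m=36, d=1, a=72
d=1 and a=2a₀=72 at k=2, so the next step gives (m, d) = (36, 9) again — its k=1 value — and the period has length 2.

[36; 8, 72]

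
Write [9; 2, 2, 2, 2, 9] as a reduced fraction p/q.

Using pₖ = aₖpₖ₋₁ + pₖ₋₂ and qₖ = aₖqₖ₋₁ + qₖ₋₂:
  k=0: a=9, p=9, q=1
  k=1: a=2, p=19, q=2
  k=2: a=2, p=47, q=5
  k=3: a=2, p=113, q=12
  k=4: a=2, p=273, q=29
  k=5: a=9, p=2570, q=273

2570/273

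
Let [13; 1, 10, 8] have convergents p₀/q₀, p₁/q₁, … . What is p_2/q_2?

Using pₖ = aₖpₖ₋₁ + pₖ₋₂, qₖ = aₖqₖ₋₁ + qₖ₋₂ (with p₋₁=1, p₋₂=0, q₋₁=0, q₋₂=1):
  k=0: a=13, p=13, q=1
  k=1: a=1, p=14, q=1
  k=2: a=10, p=153, q=11

153/11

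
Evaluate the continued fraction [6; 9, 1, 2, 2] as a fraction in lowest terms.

Using pₖ = aₖpₖ₋₁ + pₖ₋₂ and qₖ = aₖqₖ₋₁ + qₖ₋₂:
  k=0: a=6, p=6, q=1
  k=1: a=9, p=55, q=9
  k=2: a=1, p=61, q=10
  k=3: a=2, p=177, q=29
  k=4: a=2, p=415, q=68

415/68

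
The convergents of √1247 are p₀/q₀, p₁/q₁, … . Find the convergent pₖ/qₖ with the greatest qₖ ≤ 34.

√1247 = [35; 3, 5, 9, 1, 9, 5, 3, 70, …] (period length 8).
Convergents:
  p_0/q_0 = 35/1
  p_1/q_1 = 106/3
  p_2/q_2 = 565/16
  p_3/q_3 = 5191/147
q_2 = 16 ≤ 34 < 147 = q_3, so the answer is 565/16.

565/16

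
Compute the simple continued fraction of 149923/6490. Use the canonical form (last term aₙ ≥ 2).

[23; 9, 1, 15, 3, 13]

149923 = 23×6490 + 653
6490 = 9×653 + 613
653 = 1×613 + 40
613 = 15×40 + 13
40 = 3×13 + 1
13 = 13×1 + 0  (stop)
So 149923/6490 = [23; 9, 1, 15, 3, 13].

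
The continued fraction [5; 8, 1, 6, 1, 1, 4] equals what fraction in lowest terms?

Using pₖ = aₖpₖ₋₁ + pₖ₋₂ and qₖ = aₖqₖ₋₁ + qₖ₋₂:
  k=0: a=5, p=5, q=1
  k=1: a=8, p=41, q=8
  k=2: a=1, p=46, q=9
  k=3: a=6, p=317, q=62
  k=4: a=1, p=363, q=71
  k=5: a=1, p=680, q=133
  k=6: a=4, p=3083, q=603

3083/603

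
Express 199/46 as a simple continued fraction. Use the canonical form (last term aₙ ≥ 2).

[4; 3, 15]

199 = 4×46 + 15
46 = 3×15 + 1
15 = 15×1 + 0  (stop)
So 199/46 = [4; 3, 15].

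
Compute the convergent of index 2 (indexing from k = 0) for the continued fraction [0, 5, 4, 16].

4/21

Using pₖ = aₖpₖ₋₁ + pₖ₋₂, qₖ = aₖqₖ₋₁ + qₖ₋₂ (with p₋₁=1, p₋₂=0, q₋₁=0, q₋₂=1):
  k=0: a=0, p=0, q=1
  k=1: a=5, p=1, q=5
  k=2: a=4, p=4, q=21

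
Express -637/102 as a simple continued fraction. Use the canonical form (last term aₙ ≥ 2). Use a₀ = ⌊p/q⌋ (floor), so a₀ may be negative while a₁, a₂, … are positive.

-637 = -7·102 + 77
102 = 1·77 + 25
77 = 3·25 + 2
25 = 12·2 + 1
2 = 2·1 + 0  (stop)
So -637/102 = [-7; 1, 3, 12, 2].

[-7; 1, 3, 12, 2]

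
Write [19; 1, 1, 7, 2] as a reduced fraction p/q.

625/32

Using pₖ = aₖpₖ₋₁ + pₖ₋₂ and qₖ = aₖqₖ₋₁ + qₖ₋₂:
  k=0: a=19, p=19, q=1
  k=1: a=1, p=20, q=1
  k=2: a=1, p=39, q=2
  k=3: a=7, p=293, q=15
  k=4: a=2, p=625, q=32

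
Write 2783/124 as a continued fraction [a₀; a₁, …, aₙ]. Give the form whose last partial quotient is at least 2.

[22; 2, 3, 1, 13]

2783 = 22·124 + 55
124 = 2·55 + 14
55 = 3·14 + 13
14 = 1·13 + 1
13 = 13·1 + 0  (stop)
So 2783/124 = [22; 2, 3, 1, 13].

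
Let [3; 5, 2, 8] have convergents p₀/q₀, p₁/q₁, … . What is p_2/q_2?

35/11

Using pₖ = aₖpₖ₋₁ + pₖ₋₂, qₖ = aₖqₖ₋₁ + qₖ₋₂ (with p₋₁=1, p₋₂=0, q₋₁=0, q₋₂=1):
  k=0: a=3, p=3, q=1
  k=1: a=5, p=16, q=5
  k=2: a=2, p=35, q=11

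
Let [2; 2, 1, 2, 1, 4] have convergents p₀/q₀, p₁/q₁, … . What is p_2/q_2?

7/3

Using pₖ = aₖpₖ₋₁ + pₖ₋₂, qₖ = aₖqₖ₋₁ + qₖ₋₂ (with p₋₁=1, p₋₂=0, q₋₁=0, q₋₂=1):
  k=0: a=2, p=2, q=1
  k=1: a=2, p=5, q=2
  k=2: a=1, p=7, q=3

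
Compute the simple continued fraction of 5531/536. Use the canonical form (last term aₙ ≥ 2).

[10; 3, 7, 2, 3, 3]

5531 = 10·536 + 171
536 = 3·171 + 23
171 = 7·23 + 10
23 = 2·10 + 3
10 = 3·3 + 1
3 = 3·1 + 0  (stop)
So 5531/536 = [10; 3, 7, 2, 3, 3].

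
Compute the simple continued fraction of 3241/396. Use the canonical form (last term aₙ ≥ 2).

[8; 5, 2, 2, 1, 4, 2]

3241 = 8·396 + 73
396 = 5·73 + 31
73 = 2·31 + 11
31 = 2·11 + 9
11 = 1·9 + 2
9 = 4·2 + 1
2 = 2·1 + 0  (stop)
So 3241/396 = [8; 5, 2, 2, 1, 4, 2].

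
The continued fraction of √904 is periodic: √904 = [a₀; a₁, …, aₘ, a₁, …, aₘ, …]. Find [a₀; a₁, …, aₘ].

a₀ = ⌊√904⌋ = 30.
With m₀=0, d₀=1 and mₖ₊₁ = dₖaₖ − mₖ, dₖ₊₁ = (n − mₖ₊₁²)/dₖ, aₖ₊₁ = ⌊(a₀+mₖ₊₁)/dₖ₊₁⌋:
  k=1: m=30, d=4, a=15
  k=2: m=30, d=1, a=60
d=1 and a=2a₀=60 at k=2, so the next step gives (m, d) = (30, 4) again — its k=1 value — and the period has length 2.

[30; 15, 60]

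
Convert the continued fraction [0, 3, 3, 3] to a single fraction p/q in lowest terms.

Fold from the inside: start with 3/1.
  3 + 1/3 = 10/3
  3 + 3/10 = 33/10
  0 + 10/33 = 10/33

10/33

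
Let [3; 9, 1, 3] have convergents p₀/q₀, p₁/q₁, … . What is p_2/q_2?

Using pₖ = aₖpₖ₋₁ + pₖ₋₂, qₖ = aₖqₖ₋₁ + qₖ₋₂ (with p₋₁=1, p₋₂=0, q₋₁=0, q₋₂=1):
  k=0: a=3, p=3, q=1
  k=1: a=9, p=28, q=9
  k=2: a=1, p=31, q=10

31/10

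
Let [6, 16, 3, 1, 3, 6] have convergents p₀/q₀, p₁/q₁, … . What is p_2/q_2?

297/49

Using pₖ = aₖpₖ₋₁ + pₖ₋₂, qₖ = aₖqₖ₋₁ + qₖ₋₂ (with p₋₁=1, p₋₂=0, q₋₁=0, q₋₂=1):
  k=0: a=6, p=6, q=1
  k=1: a=16, p=97, q=16
  k=2: a=3, p=297, q=49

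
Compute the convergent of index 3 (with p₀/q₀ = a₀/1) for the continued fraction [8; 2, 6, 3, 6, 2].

347/41

Using pₖ = aₖpₖ₋₁ + pₖ₋₂, qₖ = aₖqₖ₋₁ + qₖ₋₂ (with p₋₁=1, p₋₂=0, q₋₁=0, q₋₂=1):
  k=0: a=8, p=8, q=1
  k=1: a=2, p=17, q=2
  k=2: a=6, p=110, q=13
  k=3: a=3, p=347, q=41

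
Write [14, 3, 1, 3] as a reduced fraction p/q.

214/15

Using pₖ = aₖpₖ₋₁ + pₖ₋₂ and qₖ = aₖqₖ₋₁ + qₖ₋₂:
  k=0: a=14, p=14, q=1
  k=1: a=3, p=43, q=3
  k=2: a=1, p=57, q=4
  k=3: a=3, p=214, q=15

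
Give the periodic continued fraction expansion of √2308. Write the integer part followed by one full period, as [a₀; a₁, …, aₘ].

a₀ = ⌊√2308⌋ = 48.
With m₀=0, d₀=1 and mₖ₊₁ = dₖaₖ − mₖ, dₖ₊₁ = (n − mₖ₊₁²)/dₖ, aₖ₊₁ = ⌊(a₀+mₖ₊₁)/dₖ₊₁⌋:
  k=1: m=48, d=4, a=24
  k=2: m=48, d=1, a=96
d=1 and a=2a₀=96 at k=2, so the next step gives (m, d) = (48, 4) again — its k=1 value — and the period has length 2.

[48; 24, 96]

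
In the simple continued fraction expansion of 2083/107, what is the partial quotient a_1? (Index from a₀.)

2

2083 = 19·107 + 50   →  a_0 = 19
107 = 2·50 + 7   →  a_1 = 2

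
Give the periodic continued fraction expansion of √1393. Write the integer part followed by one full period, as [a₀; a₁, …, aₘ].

a₀ = ⌊√1393⌋ = 37.
With m₀=0, d₀=1 and mₖ₊₁ = dₖaₖ − mₖ, dₖ₊₁ = (n − mₖ₊₁²)/dₖ, aₖ₊₁ = ⌊(a₀+mₖ₊₁)/dₖ₊₁⌋:
  k=1: m=37, d=24, a=3
  k=2: m=35, d=7, a=10
  k=3: m=35, d=24, a=3
  k=4: m=37, d=1, a=74
d=1 and a=2a₀=74 at k=4, so the next step gives (m, d) = (37, 24) again — its k=1 value — and the period has length 4.

[37; 3, 10, 3, 74]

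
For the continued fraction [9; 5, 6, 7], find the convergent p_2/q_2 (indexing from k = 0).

Using pₖ = aₖpₖ₋₁ + pₖ₋₂, qₖ = aₖqₖ₋₁ + qₖ₋₂ (with p₋₁=1, p₋₂=0, q₋₁=0, q₋₂=1):
  k=0: a=9, p=9, q=1
  k=1: a=5, p=46, q=5
  k=2: a=6, p=285, q=31

285/31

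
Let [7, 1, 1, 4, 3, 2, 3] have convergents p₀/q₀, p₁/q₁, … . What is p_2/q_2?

15/2

Using pₖ = aₖpₖ₋₁ + pₖ₋₂, qₖ = aₖqₖ₋₁ + qₖ₋₂ (with p₋₁=1, p₋₂=0, q₋₁=0, q₋₂=1):
  k=0: a=7, p=7, q=1
  k=1: a=1, p=8, q=1
  k=2: a=1, p=15, q=2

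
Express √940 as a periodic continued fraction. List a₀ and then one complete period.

a₀ = ⌊√940⌋ = 30.
With m₀=0, d₀=1 and mₖ₊₁ = dₖaₖ − mₖ, dₖ₊₁ = (n − mₖ₊₁²)/dₖ, aₖ₊₁ = ⌊(a₀+mₖ₊₁)/dₖ₊₁⌋:
  k=1: m=30, d=40, a=1
  k=2: m=10, d=21, a=1
  k=3: m=11, d=39, a=1
  k=4: m=28, d=4, a=14
  k=5: m=28, d=39, a=1
  k=6: m=11, d=21, a=1
  k=7: m=10, d=40, a=1
  k=8: m=30, d=1, a=60
d=1 and a=2a₀=60 at k=8, so the next step gives (m, d) = (30, 40) again — its k=1 value — and the period has length 8.

[30; 1, 1, 1, 14, 1, 1, 1, 60]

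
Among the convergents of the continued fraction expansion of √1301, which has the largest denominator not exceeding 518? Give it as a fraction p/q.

√1301 = [36; 14, 2, 2, 2, 2, 14, 72, …] (period length 7).
Convergents:
  p_0/q_0 = 36/1
  p_1/q_1 = 505/14
  p_2/q_2 = 1046/29
  p_3/q_3 = 2597/72
  p_4/q_4 = 6240/173
  p_5/q_5 = 15077/418
  p_6/q_6 = 217318/6025
q_5 = 418 ≤ 518 < 6025 = q_6, so the answer is 15077/418.

15077/418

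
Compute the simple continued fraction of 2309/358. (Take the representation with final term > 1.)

[6; 2, 4, 2, 8, 2]

2309 = 6·358 + 161
358 = 2·161 + 36
161 = 4·36 + 17
36 = 2·17 + 2
17 = 8·2 + 1
2 = 2·1 + 0  (stop)
So 2309/358 = [6; 2, 4, 2, 8, 2].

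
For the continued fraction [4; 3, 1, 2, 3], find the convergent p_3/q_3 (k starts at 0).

47/11

Using pₖ = aₖpₖ₋₁ + pₖ₋₂, qₖ = aₖqₖ₋₁ + qₖ₋₂ (with p₋₁=1, p₋₂=0, q₋₁=0, q₋₂=1):
  k=0: a=4, p=4, q=1
  k=1: a=3, p=13, q=3
  k=2: a=1, p=17, q=4
  k=3: a=2, p=47, q=11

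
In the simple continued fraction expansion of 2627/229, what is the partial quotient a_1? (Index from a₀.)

2

2627 = 11·229 + 108   →  a_0 = 11
229 = 2·108 + 13   →  a_1 = 2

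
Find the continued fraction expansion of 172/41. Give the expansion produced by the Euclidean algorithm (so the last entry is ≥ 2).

[4; 5, 8]

172 = 4×41 + 8
41 = 5×8 + 1
8 = 8×1 + 0  (stop)
So 172/41 = [4; 5, 8].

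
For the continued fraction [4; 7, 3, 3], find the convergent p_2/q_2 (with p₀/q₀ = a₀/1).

91/22

Using pₖ = aₖpₖ₋₁ + pₖ₋₂, qₖ = aₖqₖ₋₁ + qₖ₋₂ (with p₋₁=1, p₋₂=0, q₋₁=0, q₋₂=1):
  k=0: a=4, p=4, q=1
  k=1: a=7, p=29, q=7
  k=2: a=3, p=91, q=22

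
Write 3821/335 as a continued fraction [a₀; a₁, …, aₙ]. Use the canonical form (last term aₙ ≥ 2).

3821 = 11×335 + 136
335 = 2×136 + 63
136 = 2×63 + 10
63 = 6×10 + 3
10 = 3×3 + 1
3 = 3×1 + 0  (stop)
So 3821/335 = [11; 2, 2, 6, 3, 3].

[11; 2, 2, 6, 3, 3]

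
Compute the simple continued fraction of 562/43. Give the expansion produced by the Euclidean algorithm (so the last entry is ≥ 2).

562 = 13×43 + 3
43 = 14×3 + 1
3 = 3×1 + 0  (stop)
So 562/43 = [13; 14, 3].

[13; 14, 3]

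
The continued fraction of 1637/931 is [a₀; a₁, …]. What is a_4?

3

1637 = 1·931 + 706   →  a_0 = 1
931 = 1·706 + 225   →  a_1 = 1
706 = 3·225 + 31   →  a_2 = 3
225 = 7·31 + 8   →  a_3 = 7
31 = 3·8 + 7   →  a_4 = 3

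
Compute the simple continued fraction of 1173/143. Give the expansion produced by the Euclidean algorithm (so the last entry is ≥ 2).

[8; 4, 1, 13, 2]

1173 = 8*143 + 29
143 = 4*29 + 27
29 = 1*27 + 2
27 = 13*2 + 1
2 = 2*1 + 0  (stop)
So 1173/143 = [8; 4, 1, 13, 2].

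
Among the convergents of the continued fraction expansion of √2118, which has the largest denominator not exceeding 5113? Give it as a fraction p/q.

√2118 = [46; 46, 92, …] (period length 2).
Convergents:
  p_0/q_0 = 46/1
  p_1/q_1 = 2117/46
  p_2/q_2 = 194810/4233
  p_3/q_3 = 8963377/194764
q_2 = 4233 ≤ 5113 < 194764 = q_3, so the answer is 194810/4233.

194810/4233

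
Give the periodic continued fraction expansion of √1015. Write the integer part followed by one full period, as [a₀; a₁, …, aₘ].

a₀ = ⌊√1015⌋ = 31.
With m₀=0, d₀=1 and mₖ₊₁ = dₖaₖ − mₖ, dₖ₊₁ = (n − mₖ₊₁²)/dₖ, aₖ₊₁ = ⌊(a₀+mₖ₊₁)/dₖ₊₁⌋:
  k=1: m=31, d=54, a=1
  k=2: m=23, d=9, a=6
  k=3: m=31, d=6, a=10
  k=4: m=29, d=29, a=2
  k=5: m=29, d=6, a=10
  k=6: m=31, d=9, a=6
  k=7: m=23, d=54, a=1
  k=8: m=31, d=1, a=62
d=1 and a=2a₀=62 at k=8, so the next step gives (m, d) = (31, 54) again — its k=1 value — and the period has length 8.

[31; 1, 6, 10, 2, 10, 6, 1, 62]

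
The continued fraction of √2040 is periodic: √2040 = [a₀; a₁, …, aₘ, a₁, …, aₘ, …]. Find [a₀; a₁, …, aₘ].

a₀ = ⌊√2040⌋ = 45.

[45; 6, 90]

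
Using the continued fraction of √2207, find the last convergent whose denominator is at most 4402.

205297/4370

√2207 = [46; 1, 45, 1, 92, …] (period length 4).
Convergents:
  p_0/q_0 = 46/1
  p_1/q_1 = 47/1
  p_2/q_2 = 2161/46
  p_3/q_3 = 2208/47
  p_4/q_4 = 205297/4370
  p_5/q_5 = 207505/4417
q_4 = 4370 ≤ 4402 < 4417 = q_5, so the answer is 205297/4370.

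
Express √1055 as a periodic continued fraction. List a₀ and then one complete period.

[32; 2, 12, 2, 64]

a₀ = ⌊√1055⌋ = 32.
With m₀=0, d₀=1 and mₖ₊₁ = dₖaₖ − mₖ, dₖ₊₁ = (n − mₖ₊₁²)/dₖ, aₖ₊₁ = ⌊(a₀+mₖ₊₁)/dₖ₊₁⌋:
  k=1: m=32, d=31, a=2
  k=2: m=30, d=5, a=12
  k=3: m=30, d=31, a=2
  k=4: m=32, d=1, a=64
d=1 and a=2a₀=64 at k=4, so the next step gives (m, d) = (32, 31) again — its k=1 value — and the period has length 4.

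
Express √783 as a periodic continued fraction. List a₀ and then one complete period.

[27; 1, 54]

a₀ = ⌊√783⌋ = 27.
With m₀=0, d₀=1 and mₖ₊₁ = dₖaₖ − mₖ, dₖ₊₁ = (n − mₖ₊₁²)/dₖ, aₖ₊₁ = ⌊(a₀+mₖ₊₁)/dₖ₊₁⌋:
  k=1: m=27, d=54, a=1
  k=2: m=27, d=1, a=54
d=1 and a=2a₀=54 at k=2, so the next step gives (m, d) = (27, 54) again — its k=1 value — and the period has length 2.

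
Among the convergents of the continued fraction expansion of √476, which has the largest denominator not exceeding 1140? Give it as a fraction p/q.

√476 = [21; 1, 4, 2, 10, 2, 4, 1, 42, …] (period length 8).
Convergents:
  p_0/q_0 = 21/1
  p_1/q_1 = 22/1
  p_2/q_2 = 109/5
  p_3/q_3 = 240/11
  p_4/q_4 = 2509/115
  p_5/q_5 = 5258/241
  p_6/q_6 = 23541/1079
  p_7/q_7 = 28799/1320
q_6 = 1079 ≤ 1140 < 1320 = q_7, so the answer is 23541/1079.

23541/1079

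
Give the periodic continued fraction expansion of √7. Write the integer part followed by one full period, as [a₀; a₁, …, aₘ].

[2; 1, 1, 1, 4]

a₀ = ⌊√7⌋ = 2.
With m₀=0, d₀=1 and mₖ₊₁ = dₖaₖ − mₖ, dₖ₊₁ = (n − mₖ₊₁²)/dₖ, aₖ₊₁ = ⌊(a₀+mₖ₊₁)/dₖ₊₁⌋:
  k=1: m=2, d=3, a=1
  k=2: m=1, d=2, a=1
  k=3: m=1, d=3, a=1
  k=4: m=2, d=1, a=4
d=1 and a=2a₀=4 at k=4, so the next step gives (m, d) = (2, 3) again — its k=1 value — and the period has length 4.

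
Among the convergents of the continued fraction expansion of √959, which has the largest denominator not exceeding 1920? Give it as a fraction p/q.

58529/1890

√959 = [30; 1, 29, 1, 60, …] (period length 4).
Convergents:
  p_0/q_0 = 30/1
  p_1/q_1 = 31/1
  p_2/q_2 = 929/30
  p_3/q_3 = 960/31
  p_4/q_4 = 58529/1890
  p_5/q_5 = 59489/1921
q_4 = 1890 ≤ 1920 < 1921 = q_5, so the answer is 58529/1890.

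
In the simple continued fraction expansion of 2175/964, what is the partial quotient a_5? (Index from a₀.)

2175 = 2·964 + 247   →  a_0 = 2
964 = 3·247 + 223   →  a_1 = 3
247 = 1·223 + 24   →  a_2 = 1
223 = 9·24 + 7   →  a_3 = 9
24 = 3·7 + 3   →  a_4 = 3
7 = 2·3 + 1   →  a_5 = 2

2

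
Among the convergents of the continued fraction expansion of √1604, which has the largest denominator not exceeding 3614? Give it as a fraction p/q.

√1604 = [40; 20, 80, …] (period length 2).
Convergents:
  p_0/q_0 = 40/1
  p_1/q_1 = 801/20
  p_2/q_2 = 64120/1601
  p_3/q_3 = 1283201/32040
q_2 = 1601 ≤ 3614 < 32040 = q_3, so the answer is 64120/1601.

64120/1601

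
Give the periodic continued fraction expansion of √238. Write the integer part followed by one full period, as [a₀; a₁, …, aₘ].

a₀ = ⌊√238⌋ = 15.
With m₀=0, d₀=1 and mₖ₊₁ = dₖaₖ − mₖ, dₖ₊₁ = (n − mₖ₊₁²)/dₖ, aₖ₊₁ = ⌊(a₀+mₖ₊₁)/dₖ₊₁⌋:
  k=1: m=15, d=13, a=2
  k=2: m=11, d=9, a=2
  k=3: m=7, d=21, a=1
  k=4: m=14, d=2, a=14
  k=5: m=14, d=21, a=1
  k=6: m=7, d=9, a=2
  k=7: m=11, d=13, a=2
  k=8: m=15, d=1, a=30
d=1 and a=2a₀=30 at k=8, so the next step gives (m, d) = (15, 13) again — its k=1 value — and the period has length 8.

[15; 2, 2, 1, 14, 1, 2, 2, 30]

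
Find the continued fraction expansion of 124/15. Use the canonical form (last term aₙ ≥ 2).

124 = 8×15 + 4
15 = 3×4 + 3
4 = 1×3 + 1
3 = 3×1 + 0  (stop)
So 124/15 = [8; 3, 1, 3].

[8; 3, 1, 3]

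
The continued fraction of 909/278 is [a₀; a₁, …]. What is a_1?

3

909 = 3·278 + 75   →  a_0 = 3
278 = 3·75 + 53   →  a_1 = 3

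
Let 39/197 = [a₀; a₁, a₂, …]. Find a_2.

39 = 0·197 + 39   →  a_0 = 0
197 = 5·39 + 2   →  a_1 = 5
39 = 19·2 + 1   →  a_2 = 19

19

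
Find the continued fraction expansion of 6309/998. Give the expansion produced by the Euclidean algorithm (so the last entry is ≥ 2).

[6; 3, 9, 5, 1, 5]

6309 = 6·998 + 321
998 = 3·321 + 35
321 = 9·35 + 6
35 = 5·6 + 5
6 = 1·5 + 1
5 = 5·1 + 0  (stop)
So 6309/998 = [6; 3, 9, 5, 1, 5].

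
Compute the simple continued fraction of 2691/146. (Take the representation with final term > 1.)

2691 = 18*146 + 63
146 = 2*63 + 20
63 = 3*20 + 3
20 = 6*3 + 2
3 = 1*2 + 1
2 = 2*1 + 0  (stop)
So 2691/146 = [18; 2, 3, 6, 1, 2].

[18; 2, 3, 6, 1, 2]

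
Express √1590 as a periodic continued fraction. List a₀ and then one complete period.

[39; 1, 6, 1, 78]

a₀ = ⌊√1590⌋ = 39.
With m₀=0, d₀=1 and mₖ₊₁ = dₖaₖ − mₖ, dₖ₊₁ = (n − mₖ₊₁²)/dₖ, aₖ₊₁ = ⌊(a₀+mₖ₊₁)/dₖ₊₁⌋:
  k=1: m=39, d=69, a=1
  k=2: m=30, d=10, a=6
  k=3: m=30, d=69, a=1
  k=4: m=39, d=1, a=78
d=1 and a=2a₀=78 at k=4, so the next step gives (m, d) = (39, 69) again — its k=1 value — and the period has length 4.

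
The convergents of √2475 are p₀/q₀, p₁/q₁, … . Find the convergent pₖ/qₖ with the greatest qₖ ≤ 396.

19651/395

√2475 = [49; 1, 2, 1, 98, …] (period length 4).
Convergents:
  p_0/q_0 = 49/1
  p_1/q_1 = 50/1
  p_2/q_2 = 149/3
  p_3/q_3 = 199/4
  p_4/q_4 = 19651/395
  p_5/q_5 = 19850/399
q_4 = 395 ≤ 396 < 399 = q_5, so the answer is 19651/395.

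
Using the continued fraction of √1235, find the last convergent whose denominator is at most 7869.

121031/3444

√1235 = [35; 7, 70, …] (period length 2).
Convergents:
  p_0/q_0 = 35/1
  p_1/q_1 = 246/7
  p_2/q_2 = 17255/491
  p_3/q_3 = 121031/3444
  p_4/q_4 = 8489425/241571
q_3 = 3444 ≤ 7869 < 241571 = q_4, so the answer is 121031/3444.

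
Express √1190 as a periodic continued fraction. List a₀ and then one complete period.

a₀ = ⌊√1190⌋ = 34.
With m₀=0, d₀=1 and mₖ₊₁ = dₖaₖ − mₖ, dₖ₊₁ = (n − mₖ₊₁²)/dₖ, aₖ₊₁ = ⌊(a₀+mₖ₊₁)/dₖ₊₁⌋:
  k=1: m=34, d=34, a=2
  k=2: m=34, d=1, a=68
d=1 and a=2a₀=68 at k=2, so the next step gives (m, d) = (34, 34) again — its k=1 value — and the period has length 2.

[34; 2, 68]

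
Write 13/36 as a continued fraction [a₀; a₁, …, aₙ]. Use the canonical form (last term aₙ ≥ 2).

[0; 2, 1, 3, 3]

13 = 0*36 + 13
36 = 2*13 + 10
13 = 1*10 + 3
10 = 3*3 + 1
3 = 3*1 + 0  (stop)
So 13/36 = [0; 2, 1, 3, 3].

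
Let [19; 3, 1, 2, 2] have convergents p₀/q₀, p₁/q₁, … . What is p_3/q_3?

212/11

Using pₖ = aₖpₖ₋₁ + pₖ₋₂, qₖ = aₖqₖ₋₁ + qₖ₋₂ (with p₋₁=1, p₋₂=0, q₋₁=0, q₋₂=1):
  k=0: a=19, p=19, q=1
  k=1: a=3, p=58, q=3
  k=2: a=1, p=77, q=4
  k=3: a=2, p=212, q=11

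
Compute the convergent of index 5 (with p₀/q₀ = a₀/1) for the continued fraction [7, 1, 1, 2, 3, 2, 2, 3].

Using pₖ = aₖpₖ₋₁ + pₖ₋₂, qₖ = aₖqₖ₋₁ + qₖ₋₂ (with p₋₁=1, p₋₂=0, q₋₁=0, q₋₂=1):
  k=0: a=7, p=7, q=1
  k=1: a=1, p=8, q=1
  k=2: a=1, p=15, q=2
  k=3: a=2, p=38, q=5
  k=4: a=3, p=129, q=17
  k=5: a=2, p=296, q=39

296/39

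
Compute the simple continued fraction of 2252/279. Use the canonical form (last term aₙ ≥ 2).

2252 = 8·279 + 20
279 = 13·20 + 19
20 = 1·19 + 1
19 = 19·1 + 0  (stop)
So 2252/279 = [8; 13, 1, 19].

[8; 13, 1, 19]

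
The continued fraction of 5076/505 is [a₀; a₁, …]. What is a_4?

1

5076 = 10·505 + 26   →  a_0 = 10
505 = 19·26 + 11   →  a_1 = 19
26 = 2·11 + 4   →  a_2 = 2
11 = 2·4 + 3   →  a_3 = 2
4 = 1·3 + 1   →  a_4 = 1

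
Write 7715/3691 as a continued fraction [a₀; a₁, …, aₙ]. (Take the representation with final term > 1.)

[2; 11, 11, 1, 8, 3]

7715 = 2·3691 + 333
3691 = 11·333 + 28
333 = 11·28 + 25
28 = 1·25 + 3
25 = 8·3 + 1
3 = 3·1 + 0  (stop)
So 7715/3691 = [2; 11, 11, 1, 8, 3].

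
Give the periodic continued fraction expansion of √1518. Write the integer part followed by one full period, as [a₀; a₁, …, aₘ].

[38; 1, 24, 1, 76]

a₀ = ⌊√1518⌋ = 38.
With m₀=0, d₀=1 and mₖ₊₁ = dₖaₖ − mₖ, dₖ₊₁ = (n − mₖ₊₁²)/dₖ, aₖ₊₁ = ⌊(a₀+mₖ₊₁)/dₖ₊₁⌋:
  k=1: m=38, d=74, a=1
  k=2: m=36, d=3, a=24
  k=3: m=36, d=74, a=1
  k=4: m=38, d=1, a=76
d=1 and a=2a₀=76 at k=4, so the next step gives (m, d) = (38, 74) again — its k=1 value — and the period has length 4.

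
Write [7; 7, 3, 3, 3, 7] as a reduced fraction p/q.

12561/1760

Fold from the inside: start with 7/1.
  3 + 1/7 = 22/7
  3 + 7/22 = 73/22
  3 + 22/73 = 241/73
  7 + 73/241 = 1760/241
  7 + 241/1760 = 12561/1760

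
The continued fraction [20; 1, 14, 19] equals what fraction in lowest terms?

5987/286

Using pₖ = aₖpₖ₋₁ + pₖ₋₂ and qₖ = aₖqₖ₋₁ + qₖ₋₂:
  k=0: a=20, p=20, q=1
  k=1: a=1, p=21, q=1
  k=2: a=14, p=314, q=15
  k=3: a=19, p=5987, q=286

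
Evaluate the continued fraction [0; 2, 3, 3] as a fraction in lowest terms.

Using pₖ = aₖpₖ₋₁ + pₖ₋₂ and qₖ = aₖqₖ₋₁ + qₖ₋₂:
  k=0: a=0, p=0, q=1
  k=1: a=2, p=1, q=2
  k=2: a=3, p=3, q=7
  k=3: a=3, p=10, q=23

10/23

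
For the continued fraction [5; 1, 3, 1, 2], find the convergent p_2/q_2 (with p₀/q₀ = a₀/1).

23/4

Using pₖ = aₖpₖ₋₁ + pₖ₋₂, qₖ = aₖqₖ₋₁ + qₖ₋₂ (with p₋₁=1, p₋₂=0, q₋₁=0, q₋₂=1):
  k=0: a=5, p=5, q=1
  k=1: a=1, p=6, q=1
  k=2: a=3, p=23, q=4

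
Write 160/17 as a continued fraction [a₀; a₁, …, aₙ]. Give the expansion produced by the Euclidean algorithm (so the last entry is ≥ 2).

160 = 9·17 + 7
17 = 2·7 + 3
7 = 2·3 + 1
3 = 3·1 + 0  (stop)
So 160/17 = [9; 2, 2, 3].

[9; 2, 2, 3]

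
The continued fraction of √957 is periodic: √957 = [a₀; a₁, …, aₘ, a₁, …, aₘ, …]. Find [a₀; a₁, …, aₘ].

[30; 1, 14, 2, 14, 1, 60]

a₀ = ⌊√957⌋ = 30.
With m₀=0, d₀=1 and mₖ₊₁ = dₖaₖ − mₖ, dₖ₊₁ = (n − mₖ₊₁²)/dₖ, aₖ₊₁ = ⌊(a₀+mₖ₊₁)/dₖ₊₁⌋:
  k=1: m=30, d=57, a=1
  k=2: m=27, d=4, a=14
  k=3: m=29, d=29, a=2
  k=4: m=29, d=4, a=14
  k=5: m=27, d=57, a=1
  k=6: m=30, d=1, a=60
d=1 and a=2a₀=60 at k=6, so the next step gives (m, d) = (30, 57) again — its k=1 value — and the period has length 6.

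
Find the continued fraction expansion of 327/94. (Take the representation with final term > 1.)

[3; 2, 11, 4]

327 = 3*94 + 45
94 = 2*45 + 4
45 = 11*4 + 1
4 = 4*1 + 0  (stop)
So 327/94 = [3; 2, 11, 4].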